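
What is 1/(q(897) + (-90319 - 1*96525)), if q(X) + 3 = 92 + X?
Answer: -1/185858 ≈ -5.3805e-6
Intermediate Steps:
q(X) = 89 + X (q(X) = -3 + (92 + X) = 89 + X)
1/(q(897) + (-90319 - 1*96525)) = 1/((89 + 897) + (-90319 - 1*96525)) = 1/(986 + (-90319 - 96525)) = 1/(986 - 186844) = 1/(-185858) = -1/185858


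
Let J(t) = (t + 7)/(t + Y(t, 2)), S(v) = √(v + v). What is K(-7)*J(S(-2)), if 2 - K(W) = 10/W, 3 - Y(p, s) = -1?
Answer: 192/35 - 36*I/35 ≈ 5.4857 - 1.0286*I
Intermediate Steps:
Y(p, s) = 4 (Y(p, s) = 3 - 1*(-1) = 3 + 1 = 4)
K(W) = 2 - 10/W
S(v) = √2*√v (S(v) = √(2*v) = √2*√v)
J(t) = (7 + t)/(4 + t) (J(t) = (t + 7)/(t + 4) = (7 + t)/(4 + t))
K(-7)*J(S(-2)) = (2 - 10/(-7))*((7 + √2*√(-2))/(4 + √2*√(-2))) = (2 - 10*(-⅐))*((7 + √2*(I*√2))/(4 + √2*(I*√2))) = (2 + 10/7)*((7 + 2*I)/(4 + 2*I)) = 24*(((4 - 2*I)/20)*(7 + 2*I))/7 = 24*((4 - 2*I)*(7 + 2*I)/20)/7 = 6*(4 - 2*I)*(7 + 2*I)/35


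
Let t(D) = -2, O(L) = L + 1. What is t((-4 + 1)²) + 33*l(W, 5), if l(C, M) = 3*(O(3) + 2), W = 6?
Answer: 592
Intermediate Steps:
O(L) = 1 + L
l(C, M) = 18 (l(C, M) = 3*((1 + 3) + 2) = 3*(4 + 2) = 3*6 = 18)
t((-4 + 1)²) + 33*l(W, 5) = -2 + 33*18 = -2 + 594 = 592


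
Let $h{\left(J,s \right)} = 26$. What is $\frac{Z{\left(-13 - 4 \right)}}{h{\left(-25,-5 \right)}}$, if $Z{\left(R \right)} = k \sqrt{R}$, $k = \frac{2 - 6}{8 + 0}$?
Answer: $- \frac{i \sqrt{17}}{52} \approx - 0.079291 i$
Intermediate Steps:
$k = - \frac{1}{2}$ ($k = - \frac{4}{8} = \left(-4\right) \frac{1}{8} = - \frac{1}{2} \approx -0.5$)
$Z{\left(R \right)} = - \frac{\sqrt{R}}{2}$
$\frac{Z{\left(-13 - 4 \right)}}{h{\left(-25,-5 \right)}} = \frac{\left(- \frac{1}{2}\right) \sqrt{-13 - 4}}{26} = - \frac{\sqrt{-17}}{2} \cdot \frac{1}{26} = - \frac{i \sqrt{17}}{2} \cdot \frac{1}{26} = - \frac{i \sqrt{17}}{52}$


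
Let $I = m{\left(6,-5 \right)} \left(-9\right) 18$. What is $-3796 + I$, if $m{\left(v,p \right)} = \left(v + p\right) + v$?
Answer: $-4930$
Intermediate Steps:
$m{\left(v,p \right)} = p + 2 v$ ($m{\left(v,p \right)} = \left(p + v\right) + v = p + 2 v$)
$I = -1134$ ($I = \left(-5 + 2 \cdot 6\right) \left(-9\right) 18 = \left(-5 + 12\right) \left(-9\right) 18 = 7 \left(-9\right) 18 = \left(-63\right) 18 = -1134$)
$-3796 + I = -3796 - 1134 = -4930$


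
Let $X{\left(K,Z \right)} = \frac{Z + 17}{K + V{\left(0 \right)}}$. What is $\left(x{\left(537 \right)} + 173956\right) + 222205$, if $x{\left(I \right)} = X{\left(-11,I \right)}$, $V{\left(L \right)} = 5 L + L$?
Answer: $\frac{4357217}{11} \approx 3.9611 \cdot 10^{5}$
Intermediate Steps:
$V{\left(L \right)} = 6 L$
$X{\left(K,Z \right)} = \frac{17 + Z}{K}$ ($X{\left(K,Z \right)} = \frac{Z + 17}{K + 6 \cdot 0} = \frac{17 + Z}{K + 0} = \frac{17 + Z}{K}$)
$x{\left(I \right)} = - \frac{17}{11} - \frac{I}{11}$ ($x{\left(I \right)} = \frac{17 + I}{-11} = - \frac{17 + I}{11} = - \frac{17}{11} - \frac{I}{11}$)
$\left(x{\left(537 \right)} + 173956\right) + 222205 = \left(\left(- \frac{17}{11} - \frac{537}{11}\right) + 173956\right) + 222205 = \left(- \frac{554}{11} + 173956\right) + 222205 = \frac{1912962}{11} + 222205 = \frac{4357217}{11}$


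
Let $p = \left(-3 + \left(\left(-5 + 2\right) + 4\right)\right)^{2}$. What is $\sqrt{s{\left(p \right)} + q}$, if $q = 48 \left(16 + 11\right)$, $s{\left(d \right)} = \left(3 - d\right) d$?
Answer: $2 \sqrt{323} \approx 35.944$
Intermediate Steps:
$p = 4$ ($p = \left(-3 + \left(-3 + 4\right)\right)^{2} = \left(-3 + 1\right)^{2} = \left(-2\right)^{2} = 4$)
$s{\left(d \right)} = d \left(3 - d\right)$
$q = 1296$ ($q = 48 \cdot 27 = 1296$)
$\sqrt{s{\left(p \right)} + q} = \sqrt{4 \left(3 - 4\right) + 1296} = \sqrt{4 \left(-1\right) + 1296} = \sqrt{-4 + 1296} = \sqrt{1292} = 2 \sqrt{323}$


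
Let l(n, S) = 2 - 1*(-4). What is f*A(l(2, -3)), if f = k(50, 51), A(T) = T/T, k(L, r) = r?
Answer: 51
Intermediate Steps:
l(n, S) = 6 (l(n, S) = 2 + 4 = 6)
A(T) = 1
f = 51
f*A(l(2, -3)) = 51*1 = 51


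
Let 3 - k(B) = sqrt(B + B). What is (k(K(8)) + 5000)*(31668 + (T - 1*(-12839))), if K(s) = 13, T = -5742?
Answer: 193941295 - 38765*sqrt(26) ≈ 1.9374e+8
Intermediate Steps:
k(B) = 3 - sqrt(2)*sqrt(B) (k(B) = 3 - sqrt(B + B) = 3 - sqrt(2*B) = 3 - sqrt(2)*sqrt(B))
(k(K(8)) + 5000)*(31668 + (T - 1*(-12839))) = ((3 - sqrt(2)*sqrt(13)) + 5000)*(31668 + (-5742 - 1*(-12839))) = ((3 - sqrt(26)) + 5000)*(31668 + (-5742 + 12839)) = (5003 - sqrt(26))*(31668 + 7097) = (5003 - sqrt(26))*38765 = 193941295 - 38765*sqrt(26)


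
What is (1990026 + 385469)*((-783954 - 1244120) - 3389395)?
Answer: -12869170522155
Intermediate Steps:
(1990026 + 385469)*((-783954 - 1244120) - 3389395) = 2375495*(-2028074 - 3389395) = 2375495*(-5417469) = -12869170522155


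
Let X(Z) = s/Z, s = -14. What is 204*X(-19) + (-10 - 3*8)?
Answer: 2210/19 ≈ 116.32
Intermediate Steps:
X(Z) = -14/Z
204*X(-19) + (-10 - 3*8) = 204*(-14/(-19)) + (-10 - 3*8) = 204*(-14*(-1/19)) + (-10 - 24) = 204*(14/19) - 34 = 2856/19 - 34 = 2210/19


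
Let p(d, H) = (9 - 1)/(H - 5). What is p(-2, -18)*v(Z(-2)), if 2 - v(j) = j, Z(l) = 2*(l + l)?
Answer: -80/23 ≈ -3.4783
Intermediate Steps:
p(d, H) = 8/(-5 + H)
Z(l) = 4*l (Z(l) = 2*(2*l) = 4*l)
v(j) = 2 - j
p(-2, -18)*v(Z(-2)) = (8/(-5 - 18))*(2 - 4*(-2)) = (8/(-23))*(2 - 1*(-8)) = (8*(-1/23))*(2 + 8) = -8/23*10 = -80/23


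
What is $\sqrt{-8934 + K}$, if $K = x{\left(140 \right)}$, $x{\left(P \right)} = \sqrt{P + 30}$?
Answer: $\sqrt{-8934 + \sqrt{170}} \approx 94.451 i$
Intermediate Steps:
$x{\left(P \right)} = \sqrt{30 + P}$
$K = \sqrt{170}$ ($K = \sqrt{30 + 140} = \sqrt{170} \approx 13.038$)
$\sqrt{-8934 + K} = \sqrt{-8934 + \sqrt{170}}$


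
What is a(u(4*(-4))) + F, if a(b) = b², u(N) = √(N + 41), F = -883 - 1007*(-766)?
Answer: 770504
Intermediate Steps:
F = 770479 (F = -883 + 771362 = 770479)
u(N) = √(41 + N)
a(u(4*(-4))) + F = (√(41 + 4*(-4)))² + 770479 = (√(41 - 16))² + 770479 = (√25)² + 770479 = 5² + 770479 = 25 + 770479 = 770504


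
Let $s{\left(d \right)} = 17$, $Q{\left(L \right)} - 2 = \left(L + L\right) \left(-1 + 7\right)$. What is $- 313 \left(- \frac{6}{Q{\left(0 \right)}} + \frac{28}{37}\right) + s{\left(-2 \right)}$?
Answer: $\frac{26608}{37} \approx 719.13$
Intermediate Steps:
$Q{\left(L \right)} = 2 + 12 L$ ($Q{\left(L \right)} = 2 + \left(L + L\right) \left(-1 + 7\right) = 2 + 2 L 6 = 2 + 12 L$)
$- 313 \left(- \frac{6}{Q{\left(0 \right)}} + \frac{28}{37}\right) + s{\left(-2 \right)} = - 313 \left(- \frac{6}{2 + 12 \cdot 0} + \frac{28}{37}\right) + 17 = - 313 \left(- \frac{6}{2 + 0} + 28 \cdot \frac{1}{37}\right) + 17 = - 313 \left(- \frac{6}{2} + \frac{28}{37}\right) + 17 = - 313 \left(\left(-6\right) \frac{1}{2} + \frac{28}{37}\right) + 17 = - 313 \left(-3 + \frac{28}{37}\right) + 17 = \left(-313\right) \left(- \frac{83}{37}\right) + 17 = \frac{25979}{37} + 17 = \frac{26608}{37}$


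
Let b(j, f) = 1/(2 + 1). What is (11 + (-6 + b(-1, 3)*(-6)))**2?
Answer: 9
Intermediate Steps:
b(j, f) = 1/3
(11 + (-6 + b(-1, 3)*(-6)))**2 = (11 + (-6 + (1/3)*(-6)))**2 = (11 + (-6 - 2))**2 = (11 - 8)**2 = 3**2 = 9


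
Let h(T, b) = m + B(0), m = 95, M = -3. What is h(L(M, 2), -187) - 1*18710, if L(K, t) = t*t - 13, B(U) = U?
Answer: -18615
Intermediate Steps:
L(K, t) = -13 + t**2 (L(K, t) = t**2 - 13 = -13 + t**2)
h(T, b) = 95 (h(T, b) = 95 + 0 = 95)
h(L(M, 2), -187) - 1*18710 = 95 - 1*18710 = 95 - 18710 = -18615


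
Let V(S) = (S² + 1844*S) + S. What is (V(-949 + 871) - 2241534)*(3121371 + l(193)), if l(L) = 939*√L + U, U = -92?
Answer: -7426646401440 - 2234219040*√193 ≈ -7.4577e+12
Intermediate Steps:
V(S) = S² + 1845*S
l(L) = -92 + 939*√L (l(L) = 939*√L - 92 = -92 + 939*√L)
(V(-949 + 871) - 2241534)*(3121371 + l(193)) = ((-949 + 871)*(1845 + (-949 + 871)) - 2241534)*(3121371 + (-92 + 939*√193)) = (-78*(1845 - 78) - 2241534)*(3121279 + 939*√193) = (-78*1767 - 2241534)*(3121279 + 939*√193) = (-137826 - 2241534)*(3121279 + 939*√193) = -2379360*(3121279 + 939*√193) = -7426646401440 - 2234219040*√193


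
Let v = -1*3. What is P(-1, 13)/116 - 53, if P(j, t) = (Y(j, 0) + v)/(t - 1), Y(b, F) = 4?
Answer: -73775/1392 ≈ -52.999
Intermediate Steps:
v = -3
P(j, t) = 1/(-1 + t) (P(j, t) = (4 - 3)/(t - 1) = 1/(-1 + t))
P(-1, 13)/116 - 53 = 1/((-1 + 13)*116) - 53 = (1/116)/12 - 53 = (1/12)*(1/116) - 53 = 1/1392 - 53 = -73775/1392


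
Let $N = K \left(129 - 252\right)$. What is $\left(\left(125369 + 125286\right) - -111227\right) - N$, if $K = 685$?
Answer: $446137$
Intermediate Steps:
$N = -84255$ ($N = 685 \left(129 - 252\right) = 685 \left(-123\right) = -84255$)
$\left(\left(125369 + 125286\right) - -111227\right) - N = \left(\left(125369 + 125286\right) - -111227\right) - -84255 = \left(250655 + 111227\right) + 84255 = 361882 + 84255 = 446137$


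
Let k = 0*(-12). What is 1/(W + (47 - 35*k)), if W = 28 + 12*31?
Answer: 1/447 ≈ 0.0022371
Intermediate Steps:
k = 0
W = 400 (W = 28 + 372 = 400)
1/(W + (47 - 35*k)) = 1/(400 + (47 - 35*0)) = 1/(400 + (47 + 0)) = 1/(400 + 47) = 1/447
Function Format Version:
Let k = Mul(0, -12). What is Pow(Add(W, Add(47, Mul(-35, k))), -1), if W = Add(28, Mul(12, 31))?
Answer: Rational(1, 447) ≈ 0.0022371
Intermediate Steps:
k = 0
W = 400 (W = Add(28, 372) = 400)
Pow(Add(W, Add(47, Mul(-35, k))), -1) = Pow(Add(400, Add(47, Mul(-35, 0))), -1) = Pow(Add(400, Add(47, 0)), -1) = Pow(Add(400, 47), -1) = Pow(447, -1) = Rational(1, 447)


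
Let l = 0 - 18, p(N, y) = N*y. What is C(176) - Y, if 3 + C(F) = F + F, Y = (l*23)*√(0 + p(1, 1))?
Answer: 763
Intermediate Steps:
l = -18
Y = -414 (Y = (-18*23)*√(0 + 1*1) = -414*√(0 + 1) = -414*√1 = -414*1 = -414)
C(F) = -3 + 2*F (C(F) = -3 + (F + F) = -3 + 2*F)
C(176) - Y = (-3 + 2*176) - 1*(-414) = (-3 + 352) + 414 = 349 + 414 = 763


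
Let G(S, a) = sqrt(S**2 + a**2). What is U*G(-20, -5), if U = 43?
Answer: 215*sqrt(17) ≈ 886.47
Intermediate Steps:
U*G(-20, -5) = 43*sqrt((-20)**2 + (-5)**2) = 43*sqrt(400 + 25) = 43*sqrt(425) = 43*(5*sqrt(17)) = 215*sqrt(17)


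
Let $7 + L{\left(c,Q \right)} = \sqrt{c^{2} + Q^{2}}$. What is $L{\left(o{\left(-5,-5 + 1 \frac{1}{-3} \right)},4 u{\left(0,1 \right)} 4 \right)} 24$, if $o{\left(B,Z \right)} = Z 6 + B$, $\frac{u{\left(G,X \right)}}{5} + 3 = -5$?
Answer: $-168 + 24 \sqrt{410969} \approx 15218.0$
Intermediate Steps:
$u{\left(G,X \right)} = -40$ ($u{\left(G,X \right)} = -15 + 5 \left(-5\right) = -15 - 25 = -40$)
$o{\left(B,Z \right)} = B + 6 Z$ ($o{\left(B,Z \right)} = 6 Z + B = B + 6 Z$)
$L{\left(c,Q \right)} = -7 + \sqrt{Q^{2} + c^{2}}$ ($L{\left(c,Q \right)} = -7 + \sqrt{c^{2} + Q^{2}} = -7 + \sqrt{Q^{2} + c^{2}}$)
$L{\left(o{\left(-5,-5 + 1 \frac{1}{-3} \right)},4 u{\left(0,1 \right)} 4 \right)} 24 = \left(-7 + \sqrt{\left(4 \left(-40\right) 4\right)^{2} + \left(-5 + 6 \left(-5 + 1 \frac{1}{-3}\right)\right)^{2}}\right) 24 = \left(-7 + \sqrt{\left(\left(-160\right) 4\right)^{2} + \left(-5 + 6 \left(-5 + 1 \left(- \frac{1}{3}\right)\right)\right)^{2}}\right) 24 = \left(-7 + \sqrt{\left(-640\right)^{2} + \left(-5 + 6 \left(-5 - \frac{1}{3}\right)\right)^{2}}\right) 24 = \left(-7 + \sqrt{409600 + \left(-5 + 6 \left(- \frac{16}{3}\right)\right)^{2}}\right) 24 = \left(-7 + \sqrt{409600 + \left(-5 - 32\right)^{2}}\right) 24 = \left(-7 + \sqrt{409600 + \left(-37\right)^{2}}\right) 24 = \left(-7 + \sqrt{409600 + 1369}\right) 24 = \left(-7 + \sqrt{410969}\right) 24 = -168 + 24 \sqrt{410969}$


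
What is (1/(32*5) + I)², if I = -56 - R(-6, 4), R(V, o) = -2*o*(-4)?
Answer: 198218241/25600 ≈ 7742.9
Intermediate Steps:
R(V, o) = 8*o
I = -88 (I = -56 - 8*4 = -56 - 1*32 = -56 - 32 = -88)
(1/(32*5) + I)² = (1/(32*5) - 88)² = (1/160 - 88)² = (-14079/160)² = 198218241/25600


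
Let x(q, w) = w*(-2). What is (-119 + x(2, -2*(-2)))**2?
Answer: 16129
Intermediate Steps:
x(q, w) = -2*w
(-119 + x(2, -2*(-2)))**2 = (-119 - (-4)*(-2))**2 = (-119 - 2*4)**2 = (-119 - 8)**2 = (-127)**2 = 16129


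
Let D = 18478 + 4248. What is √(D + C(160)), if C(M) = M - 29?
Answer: √22857 ≈ 151.19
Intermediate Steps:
D = 22726
C(M) = -29 + M
√(D + C(160)) = √(22726 + (-29 + 160)) = √(22726 + 131) = √22857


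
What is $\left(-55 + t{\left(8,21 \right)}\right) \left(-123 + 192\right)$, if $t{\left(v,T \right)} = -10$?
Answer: $-4485$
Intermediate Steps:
$\left(-55 + t{\left(8,21 \right)}\right) \left(-123 + 192\right) = \left(-55 - 10\right) \left(-123 + 192\right) = \left(-65\right) 69 = -4485$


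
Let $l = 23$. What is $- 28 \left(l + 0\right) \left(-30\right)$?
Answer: $19320$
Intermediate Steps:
$- 28 \left(l + 0\right) \left(-30\right) = - 28 \left(23 + 0\right) \left(-30\right) = \left(-28\right) 23 \left(-30\right) = \left(-644\right) \left(-30\right) = 19320$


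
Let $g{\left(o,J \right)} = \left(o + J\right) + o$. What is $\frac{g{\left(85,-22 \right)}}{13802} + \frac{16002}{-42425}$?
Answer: $- \frac{107290352}{292774925} \approx -0.36646$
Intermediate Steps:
$g{\left(o,J \right)} = J + 2 o$ ($g{\left(o,J \right)} = \left(J + o\right) + o = J + 2 o$)
$\frac{g{\left(85,-22 \right)}}{13802} + \frac{16002}{-42425} = \frac{-22 + 2 \cdot 85}{13802} + \frac{16002}{-42425} = \left(-22 + 170\right) \frac{1}{13802} + 16002 \left(- \frac{1}{42425}\right) = 148 \cdot \frac{1}{13802} - \frac{16002}{42425} = \frac{74}{6901} - \frac{16002}{42425} = - \frac{107290352}{292774925}$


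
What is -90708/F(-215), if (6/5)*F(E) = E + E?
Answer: 272124/1075 ≈ 253.14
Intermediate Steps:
F(E) = 5*E/3 (F(E) = 5*(E + E)/6 = 5*(2*E)/6 = 5*E/3)
-90708/F(-215) = -90708/((5/3)*(-215)) = -90708/(-1075/3) = -90708*(-3/1075) = 272124/1075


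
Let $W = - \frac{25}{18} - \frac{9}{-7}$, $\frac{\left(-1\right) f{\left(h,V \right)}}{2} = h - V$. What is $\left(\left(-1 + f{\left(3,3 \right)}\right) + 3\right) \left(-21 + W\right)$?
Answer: $- \frac{2659}{63} \approx -42.206$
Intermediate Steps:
$f{\left(h,V \right)} = - 2 h + 2 V$ ($f{\left(h,V \right)} = - 2 \left(h - V\right) = - 2 h + 2 V$)
$W = - \frac{13}{126}$ ($W = \left(-25\right) \frac{1}{18} - - \frac{9}{7} = - \frac{25}{18} + \frac{9}{7} = - \frac{13}{126} \approx -0.10317$)
$\left(\left(-1 + f{\left(3,3 \right)}\right) + 3\right) \left(-21 + W\right) = \left(\left(-1 + \left(\left(-2\right) 3 + 2 \cdot 3\right)\right) + 3\right) \left(-21 - \frac{13}{126}\right) = \left(\left(-1 + \left(-6 + 6\right)\right) + 3\right) \left(- \frac{2659}{126}\right) = \left(\left(-1 + 0\right) + 3\right) \left(- \frac{2659}{126}\right) = \left(-1 + 3\right) \left(- \frac{2659}{126}\right) = 2 \left(- \frac{2659}{126}\right) = - \frac{2659}{63}$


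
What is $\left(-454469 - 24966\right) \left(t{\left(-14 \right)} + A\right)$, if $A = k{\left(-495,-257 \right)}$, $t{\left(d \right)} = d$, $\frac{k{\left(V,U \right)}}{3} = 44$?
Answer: $-56573330$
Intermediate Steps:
$k{\left(V,U \right)} = 132$ ($k{\left(V,U \right)} = 3 \cdot 44 = 132$)
$A = 132$
$\left(-454469 - 24966\right) \left(t{\left(-14 \right)} + A\right) = \left(-454469 - 24966\right) \left(-14 + 132\right) = \left(-479435\right) 118 = -56573330$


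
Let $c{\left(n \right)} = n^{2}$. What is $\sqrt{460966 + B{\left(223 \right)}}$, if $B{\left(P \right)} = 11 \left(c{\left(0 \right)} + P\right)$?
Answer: $3 \sqrt{51491} \approx 680.75$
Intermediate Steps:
$B{\left(P \right)} = 11 P$ ($B{\left(P \right)} = 11 \left(0^{2} + P\right) = 11 \left(0 + P\right) = 11 P$)
$\sqrt{460966 + B{\left(223 \right)}} = \sqrt{460966 + 11 \cdot 223} = \sqrt{460966 + 2453} = \sqrt{463419} = 3 \sqrt{51491}$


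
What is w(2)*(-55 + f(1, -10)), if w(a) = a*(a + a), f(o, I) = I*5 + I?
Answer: -920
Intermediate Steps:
f(o, I) = 6*I (f(o, I) = 5*I + I = 6*I)
w(a) = 2*a² (w(a) = a*(2*a) = 2*a²)
w(2)*(-55 + f(1, -10)) = (2*2²)*(-55 + 6*(-10)) = (2*4)*(-55 - 60) = 8*(-115) = -920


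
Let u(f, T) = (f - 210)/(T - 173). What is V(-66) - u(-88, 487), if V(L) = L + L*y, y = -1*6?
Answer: 51959/157 ≈ 330.95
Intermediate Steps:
u(f, T) = (-210 + f)/(-173 + T)
y = -6
V(L) = -5*L (V(L) = L + L*(-6) = L - 6*L = -5*L)
V(-66) - u(-88, 487) = -5*(-66) - (-210 - 88)/(-173 + 487) = 330 - (-298)/314 = 330 - 1*(-149/157) = 330 + 149/157 = 51959/157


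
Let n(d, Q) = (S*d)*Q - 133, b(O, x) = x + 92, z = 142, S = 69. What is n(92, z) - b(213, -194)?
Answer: 901385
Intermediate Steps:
b(O, x) = 92 + x
n(d, Q) = -133 + 69*Q*d (n(d, Q) = (69*d)*Q - 133 = 69*Q*d - 133 = -133 + 69*Q*d)
n(92, z) - b(213, -194) = (-133 + 69*142*92) - (92 - 194) = (-133 + 901416) - 1*(-102) = 901283 + 102 = 901385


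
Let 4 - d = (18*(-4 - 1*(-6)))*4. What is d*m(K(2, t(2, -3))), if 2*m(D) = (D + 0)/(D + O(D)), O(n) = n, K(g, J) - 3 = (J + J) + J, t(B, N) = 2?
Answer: -35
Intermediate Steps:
K(g, J) = 3 + 3*J (K(g, J) = 3 + ((J + J) + J) = 3 + (2*J + J) = 3 + 3*J)
m(D) = ¼ (m(D) = ((D + 0)/(D + D))/2 = (D/((2*D)))/2 = (D*(1/(2*D)))/2 = (½)*(½) = ¼)
d = -140 (d = 4 - 18*(-4 - 1*(-6))*4 = 4 - 18*(-4 + 6)*4 = 4 - 18*2*4 = 4 - 36*4 = 4 - 1*144 = 4 - 144 = -140)
d*m(K(2, t(2, -3))) = -140*¼ = -35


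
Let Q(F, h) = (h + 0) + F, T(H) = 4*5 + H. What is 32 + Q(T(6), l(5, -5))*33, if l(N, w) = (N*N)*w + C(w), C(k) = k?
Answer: -3400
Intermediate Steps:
T(H) = 20 + H
l(N, w) = w + w*N**2 (l(N, w) = (N*N)*w + w = N**2*w + w = w*N**2 + w = w + w*N**2)
Q(F, h) = F + h (Q(F, h) = h + F = F + h)
32 + Q(T(6), l(5, -5))*33 = 32 + ((20 + 6) - 5*(1 + 5**2))*33 = 32 + (26 - 5*(1 + 25))*33 = 32 + (26 - 5*26)*33 = 32 + (26 - 130)*33 = 32 - 104*33 = 32 - 3432 = -3400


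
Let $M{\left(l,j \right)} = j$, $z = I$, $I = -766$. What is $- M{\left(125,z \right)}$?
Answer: $766$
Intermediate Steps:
$z = -766$
$- M{\left(125,z \right)} = \left(-1\right) \left(-766\right) = 766$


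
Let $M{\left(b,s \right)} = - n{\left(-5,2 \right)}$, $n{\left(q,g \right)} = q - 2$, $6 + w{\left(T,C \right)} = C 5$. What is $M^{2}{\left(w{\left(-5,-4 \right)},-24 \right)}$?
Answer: $49$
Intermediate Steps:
$w{\left(T,C \right)} = -6 + 5 C$ ($w{\left(T,C \right)} = -6 + C 5 = -6 + 5 C$)
$n{\left(q,g \right)} = -2 + q$ ($n{\left(q,g \right)} = q - 2 = -2 + q$)
$M{\left(b,s \right)} = 7$ ($M{\left(b,s \right)} = - (-2 - 5) = \left(-1\right) \left(-7\right) = 7$)
$M^{2}{\left(w{\left(-5,-4 \right)},-24 \right)} = 7^{2} = 49$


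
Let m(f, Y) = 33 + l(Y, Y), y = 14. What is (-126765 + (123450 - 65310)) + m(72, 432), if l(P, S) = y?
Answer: -68578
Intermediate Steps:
l(P, S) = 14
m(f, Y) = 47 (m(f, Y) = 33 + 14 = 47)
(-126765 + (123450 - 65310)) + m(72, 432) = (-126765 + (123450 - 65310)) + 47 = (-126765 + 58140) + 47 = -68625 + 47 = -68578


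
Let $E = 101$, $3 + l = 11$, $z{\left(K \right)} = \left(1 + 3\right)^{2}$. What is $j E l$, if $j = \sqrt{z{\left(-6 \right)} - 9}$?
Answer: $808 \sqrt{7} \approx 2137.8$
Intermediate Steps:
$z{\left(K \right)} = 16$ ($z{\left(K \right)} = 4^{2} = 16$)
$l = 8$ ($l = -3 + 11 = 8$)
$j = \sqrt{7}$ ($j = \sqrt{16 - 9} = \sqrt{7} \approx 2.6458$)
$j E l = \sqrt{7} \cdot 101 \cdot 8 = 101 \sqrt{7} \cdot 8 = 808 \sqrt{7}$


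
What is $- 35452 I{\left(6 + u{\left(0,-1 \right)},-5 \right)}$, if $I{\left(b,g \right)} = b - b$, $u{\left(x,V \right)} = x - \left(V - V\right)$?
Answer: $0$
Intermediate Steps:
$u{\left(x,V \right)} = x$ ($u{\left(x,V \right)} = x - 0 = x + 0 = x$)
$I{\left(b,g \right)} = 0$
$- 35452 I{\left(6 + u{\left(0,-1 \right)},-5 \right)} = \left(-35452\right) 0 = 0$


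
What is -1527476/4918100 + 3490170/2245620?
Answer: 114457286849/92034864350 ≈ 1.2436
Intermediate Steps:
-1527476/4918100 + 3490170/2245620 = -1527476*1/4918100 + 3490170*(1/2245620) = -381869/1229525 + 116339/74854 = 114457286849/92034864350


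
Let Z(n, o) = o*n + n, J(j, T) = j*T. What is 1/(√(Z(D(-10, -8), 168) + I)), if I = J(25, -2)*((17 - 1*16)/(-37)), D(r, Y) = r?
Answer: -I*√144485/15620 ≈ -0.024335*I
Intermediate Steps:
J(j, T) = T*j
Z(n, o) = n + n*o (Z(n, o) = n*o + n = n + n*o)
I = 50/37 (I = (-2*25)*((17 - 1*16)/(-37)) = -50*(17 - 16)*(-1)/37 = -50*(-1)/37 = -50*(-1/37) = 50/37 ≈ 1.3514)
1/(√(Z(D(-10, -8), 168) + I)) = 1/(√(-10*(1 + 168) + 50/37)) = 1/(√(-10*169 + 50/37)) = 1/(√(-1690 + 50/37)) = 1/(√(-62480/37)) = 1/(4*I*√144485/37) = -I*√144485/15620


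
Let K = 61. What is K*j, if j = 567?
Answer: 34587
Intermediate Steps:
K*j = 61*567 = 34587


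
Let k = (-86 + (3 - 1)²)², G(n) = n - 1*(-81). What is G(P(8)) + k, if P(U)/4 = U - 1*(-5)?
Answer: 6857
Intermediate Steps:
P(U) = 20 + 4*U (P(U) = 4*(U - 1*(-5)) = 4*(U + 5) = 4*(5 + U) = 20 + 4*U)
G(n) = 81 + n (G(n) = n + 81 = 81 + n)
k = 6724 (k = (-86 + 2²)² = (-86 + 4)² = (-82)² = 6724)
G(P(8)) + k = (81 + (20 + 4*8)) + 6724 = (81 + (20 + 32)) + 6724 = (81 + 52) + 6724 = 133 + 6724 = 6857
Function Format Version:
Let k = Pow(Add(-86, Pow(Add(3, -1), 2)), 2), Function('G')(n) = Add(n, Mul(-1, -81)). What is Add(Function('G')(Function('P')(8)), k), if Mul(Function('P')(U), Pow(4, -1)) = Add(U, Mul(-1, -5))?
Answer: 6857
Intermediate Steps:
Function('P')(U) = Add(20, Mul(4, U)) (Function('P')(U) = Mul(4, Add(U, Mul(-1, -5))) = Mul(4, Add(U, 5)) = Mul(4, Add(5, U)) = Add(20, Mul(4, U)))
Function('G')(n) = Add(81, n) (Function('G')(n) = Add(n, 81) = Add(81, n))
k = 6724 (k = Pow(Add(-86, Pow(2, 2)), 2) = Pow(Add(-86, 4), 2) = Pow(-82, 2) = 6724)
Add(Function('G')(Function('P')(8)), k) = Add(Add(81, Add(20, Mul(4, 8))), 6724) = Add(Add(81, Add(20, 32)), 6724) = Add(Add(81, 52), 6724) = Add(133, 6724) = 6857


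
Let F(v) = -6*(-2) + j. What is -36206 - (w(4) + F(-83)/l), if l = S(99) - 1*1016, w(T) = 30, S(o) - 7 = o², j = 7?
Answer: -318586931/8792 ≈ -36236.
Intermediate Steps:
S(o) = 7 + o²
F(v) = 19 (F(v) = -6*(-2) + 7 = 12 + 7 = 19)
l = 8792 (l = (7 + 99²) - 1*1016 = (7 + 9801) - 1016 = 9808 - 1016 = 8792)
-36206 - (w(4) + F(-83)/l) = -36206 - (30 + 19/8792) = -36206 - 1*263779/8792 = -36206 - 263779/8792 = -318586931/8792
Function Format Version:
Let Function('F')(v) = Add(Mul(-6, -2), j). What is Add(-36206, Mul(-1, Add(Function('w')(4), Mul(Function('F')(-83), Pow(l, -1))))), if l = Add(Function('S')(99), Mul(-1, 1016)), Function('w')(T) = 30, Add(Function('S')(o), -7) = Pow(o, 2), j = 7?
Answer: Rational(-318586931, 8792) ≈ -36236.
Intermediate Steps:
Function('S')(o) = Add(7, Pow(o, 2))
Function('F')(v) = 19 (Function('F')(v) = Add(Mul(-6, -2), 7) = Add(12, 7) = 19)
l = 8792 (l = Add(Add(7, Pow(99, 2)), Mul(-1, 1016)) = Add(Add(7, 9801), -1016) = Add(9808, -1016) = 8792)
Add(-36206, Mul(-1, Add(Function('w')(4), Mul(Function('F')(-83), Pow(l, -1))))) = Add(-36206, Mul(-1, Add(30, Mul(19, Pow(8792, -1))))) = Add(-36206, Mul(-1, Add(30, Mul(19, Rational(1, 8792))))) = Add(-36206, Mul(-1, Add(30, Rational(19, 8792)))) = Add(-36206, Mul(-1, Rational(263779, 8792))) = Add(-36206, Rational(-263779, 8792)) = Rational(-318586931, 8792)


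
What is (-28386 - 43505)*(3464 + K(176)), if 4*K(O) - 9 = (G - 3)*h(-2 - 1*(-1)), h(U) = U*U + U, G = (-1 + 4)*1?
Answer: -996768715/4 ≈ -2.4919e+8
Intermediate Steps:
G = 3 (G = 3*1 = 3)
h(U) = U + U² (h(U) = U² + U = U + U²)
K(O) = 9/4 (K(O) = 9/4 + ((3 - 3)*((-2 - 1*(-1))*(1 + (-2 - 1*(-1)))))/4 = 9/4 + (0*((-2 + 1)*(1 + (-2 + 1))))/4 = 9/4 + (0*(-(1 - 1)))/4 = 9/4 + (0*(-1*0))/4 = 9/4 + (0*0)/4 = 9/4 + (¼)*0 = 9/4 + 0 = 9/4)
(-28386 - 43505)*(3464 + K(176)) = (-28386 - 43505)*(3464 + 9/4) = -71891*13865/4 = -996768715/4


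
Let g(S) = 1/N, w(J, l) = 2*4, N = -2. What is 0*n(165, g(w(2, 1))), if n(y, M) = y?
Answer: 0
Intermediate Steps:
w(J, l) = 8
g(S) = -½ (g(S) = 1/(-2) = -½)
0*n(165, g(w(2, 1))) = 0*165 = 0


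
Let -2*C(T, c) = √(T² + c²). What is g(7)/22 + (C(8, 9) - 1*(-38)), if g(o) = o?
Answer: 843/22 - √145/2 ≈ 32.297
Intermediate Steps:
C(T, c) = -√(T² + c²)/2
g(7)/22 + (C(8, 9) - 1*(-38)) = 7/22 + (-√(8² + 9²)/2 - 1*(-38)) = 7*(1/22) + (-√(64 + 81)/2 + 38) = 7/22 + (-√145/2 + 38) = 7/22 + (38 - √145/2) = 843/22 - √145/2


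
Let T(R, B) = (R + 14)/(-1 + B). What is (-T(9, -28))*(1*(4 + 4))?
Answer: 184/29 ≈ 6.3448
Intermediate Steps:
T(R, B) = (14 + R)/(-1 + B)
(-T(9, -28))*(1*(4 + 4)) = (-(14 + 9)/(-1 - 28))*(1*(4 + 4)) = (-23/(-29))*(1*8) = -(-1)*23/29*8 = -1*(-23/29)*8 = (23/29)*8 = 184/29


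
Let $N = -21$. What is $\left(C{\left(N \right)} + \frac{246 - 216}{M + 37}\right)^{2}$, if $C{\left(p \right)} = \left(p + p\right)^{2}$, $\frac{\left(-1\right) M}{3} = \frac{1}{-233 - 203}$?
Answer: $\frac{32433526161936}{10413529} \approx 3.1146 \cdot 10^{6}$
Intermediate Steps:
$M = \frac{3}{436}$ ($M = - \frac{3}{-233 - 203} = - \frac{3}{-436} = \left(-3\right) \left(- \frac{1}{436}\right) = \frac{3}{436} \approx 0.0068807$)
$C{\left(p \right)} = 4 p^{2}$ ($C{\left(p \right)} = \left(2 p\right)^{2} = 4 p^{2}$)
$\left(C{\left(N \right)} + \frac{246 - 216}{M + 37}\right)^{2} = \left(4 \left(-21\right)^{2} + \frac{246 - 216}{\frac{3}{436} + 37}\right)^{2} = \left(4 \cdot 441 + \frac{30}{\frac{16135}{436}}\right)^{2} = \left(1764 + 30 \cdot \frac{436}{16135}\right)^{2} = \left(1764 + \frac{2616}{3227}\right)^{2} = \left(\frac{5695044}{3227}\right)^{2} = \frac{32433526161936}{10413529}$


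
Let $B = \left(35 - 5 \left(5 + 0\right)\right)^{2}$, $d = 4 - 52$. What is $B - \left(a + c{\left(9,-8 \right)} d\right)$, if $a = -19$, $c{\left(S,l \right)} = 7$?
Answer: $455$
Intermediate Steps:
$d = -48$
$B = 100$ ($B = \left(35 - 25\right)^{2} = 10^{2} = 100$)
$B - \left(a + c{\left(9,-8 \right)} d\right) = 100 - \left(-19 + 7 \left(-48\right)\right) = 100 - \left(-19 - 336\right) = 100 - -355 = 100 + 355 = 455$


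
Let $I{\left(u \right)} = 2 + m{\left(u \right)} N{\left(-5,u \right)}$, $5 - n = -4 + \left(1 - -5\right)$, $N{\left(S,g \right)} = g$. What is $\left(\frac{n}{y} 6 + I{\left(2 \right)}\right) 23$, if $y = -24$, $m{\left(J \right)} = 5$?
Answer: $\frac{1035}{4} \approx 258.75$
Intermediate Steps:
$n = 3$ ($n = 5 - \left(-4 + \left(1 - -5\right)\right) = 5 - \left(-4 + \left(1 + 5\right)\right) = 5 - \left(-4 + 6\right) = 5 - 2 = 3$)
$I{\left(u \right)} = 2 + 5 u$
$\left(\frac{n}{y} 6 + I{\left(2 \right)}\right) 23 = \left(\frac{3}{-24} \cdot 6 + \left(2 + 5 \cdot 2\right)\right) 23 = \left(3 \left(- \frac{1}{24}\right) 6 + \left(2 + 10\right)\right) 23 = \left(\left(- \frac{1}{8}\right) 6 + 12\right) 23 = \left(- \frac{3}{4} + 12\right) 23 = \frac{45}{4} \cdot 23 = \frac{1035}{4}$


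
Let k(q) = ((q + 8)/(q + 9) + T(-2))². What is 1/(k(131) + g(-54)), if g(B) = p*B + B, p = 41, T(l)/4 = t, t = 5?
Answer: -19600/35815079 ≈ -0.00054726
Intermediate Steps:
T(l) = 20 (T(l) = 4*5 = 20)
k(q) = (20 + (8 + q)/(9 + q))² (k(q) = ((q + 8)/(q + 9) + 20)² = ((8 + q)/(9 + q) + 20)² = (20 + (8 + q)/(9 + q))²)
g(B) = 42*B (g(B) = 41*B + B = 42*B)
1/(k(131) + g(-54)) = 1/((188 + 21*131)²/(9 + 131)² + 42*(-54)) = 1/((188 + 2751)²/140² - 2268) = 1/((1/19600)*2939² - 2268) = 1/((1/19600)*8637721 - 2268) = 1/(8637721/19600 - 2268) = 1/(-35815079/19600) = -19600/35815079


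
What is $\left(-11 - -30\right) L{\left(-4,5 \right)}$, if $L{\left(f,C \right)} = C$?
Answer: $95$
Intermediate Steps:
$\left(-11 - -30\right) L{\left(-4,5 \right)} = \left(-11 - -30\right) 5 = \left(-11 + 30\right) 5 = 19 \cdot 5 = 95$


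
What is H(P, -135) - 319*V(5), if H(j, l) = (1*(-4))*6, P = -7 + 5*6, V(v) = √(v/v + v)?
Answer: -24 - 319*√6 ≈ -805.39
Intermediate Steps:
V(v) = √(1 + v)
P = 23 (P = -7 + 30 = 23)
H(j, l) = -24 (H(j, l) = -4*6 = -24)
H(P, -135) - 319*V(5) = -24 - 319*√(1 + 5) = -24 - 319*√6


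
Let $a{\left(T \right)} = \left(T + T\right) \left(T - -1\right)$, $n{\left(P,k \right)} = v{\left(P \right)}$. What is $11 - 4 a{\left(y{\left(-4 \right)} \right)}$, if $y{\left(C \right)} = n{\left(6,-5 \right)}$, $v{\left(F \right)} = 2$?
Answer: $-37$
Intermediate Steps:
$n{\left(P,k \right)} = 2$
$y{\left(C \right)} = 2$
$a{\left(T \right)} = 2 T \left(1 + T\right)$ ($a{\left(T \right)} = 2 T \left(T + \left(-2 + 3\right)\right) = 2 T \left(T + 1\right) = 2 T \left(1 + T\right)$)
$11 - 4 a{\left(y{\left(-4 \right)} \right)} = 11 - 4 \cdot 2 \cdot 2 \left(1 + 2\right) = 11 - 4 \cdot 2 \cdot 2 \cdot 3 = 11 - 48 = -37$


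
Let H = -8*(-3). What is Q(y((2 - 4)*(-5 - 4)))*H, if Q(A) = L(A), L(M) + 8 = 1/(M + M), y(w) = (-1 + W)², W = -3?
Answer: -765/4 ≈ -191.25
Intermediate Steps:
y(w) = 16 (y(w) = (-1 - 3)² = (-4)² = 16)
L(M) = -8 + 1/(2*M) (L(M) = -8 + 1/(M + M) = -8 + 1/(2*M))
Q(A) = -8 + 1/(2*A)
H = 24
Q(y((2 - 4)*(-5 - 4)))*H = (-8 + (½)/16)*24 = (-8 + (½)*(1/16))*24 = (-8 + 1/32)*24 = -255/32*24 = -765/4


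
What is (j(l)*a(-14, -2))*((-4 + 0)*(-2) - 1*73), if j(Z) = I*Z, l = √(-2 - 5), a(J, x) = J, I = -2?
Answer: -1820*I*√7 ≈ -4815.3*I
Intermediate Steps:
l = I*√7 (l = √(-7) = I*√7 ≈ 2.6458*I)
j(Z) = -2*Z
(j(l)*a(-14, -2))*((-4 + 0)*(-2) - 1*73) = (-2*I*√7*(-14))*((-4 + 0)*(-2) - 1*73) = (-2*I*√7*(-14))*(-4*(-2) - 73) = (28*I*√7)*(8 - 73) = (28*I*√7)*(-65) = -1820*I*√7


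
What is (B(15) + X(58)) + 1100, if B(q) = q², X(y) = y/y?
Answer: 1326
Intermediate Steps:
X(y) = 1
(B(15) + X(58)) + 1100 = (15² + 1) + 1100 = (225 + 1) + 1100 = 226 + 1100 = 1326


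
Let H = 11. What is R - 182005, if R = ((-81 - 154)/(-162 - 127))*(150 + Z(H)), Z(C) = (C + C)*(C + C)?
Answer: -52450455/289 ≈ -1.8149e+5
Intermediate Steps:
Z(C) = 4*C² (Z(C) = (2*C)*(2*C) = 4*C²)
R = 148990/289 (R = ((-81 - 154)/(-162 - 127))*(150 + 4*11²) = (-235/(-289))*(150 + 4*121) = (-235*(-1/289))*(150 + 484) = (235/289)*634 = 148990/289 ≈ 515.54)
R - 182005 = 148990/289 - 182005 = -52450455/289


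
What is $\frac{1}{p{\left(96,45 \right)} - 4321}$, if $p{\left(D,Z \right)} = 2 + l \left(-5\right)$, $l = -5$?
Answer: $- \frac{1}{4294} \approx -0.00023288$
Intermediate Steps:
$p{\left(D,Z \right)} = 27$ ($p{\left(D,Z \right)} = 2 - -25 = 2 + 25 = 27$)
$\frac{1}{p{\left(96,45 \right)} - 4321} = \frac{1}{27 - 4321} = \frac{1}{-4294} = - \frac{1}{4294}$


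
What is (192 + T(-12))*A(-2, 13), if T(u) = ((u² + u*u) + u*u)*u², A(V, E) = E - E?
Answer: 0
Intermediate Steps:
A(V, E) = 0
T(u) = 3*u⁴ (T(u) = ((u² + u²) + u²)*u² = (2*u² + u²)*u² = (3*u²)*u² = 3*u⁴)
(192 + T(-12))*A(-2, 13) = (192 + 3*(-12)⁴)*0 = (192 + 3*20736)*0 = (192 + 62208)*0 = 62400*0 = 0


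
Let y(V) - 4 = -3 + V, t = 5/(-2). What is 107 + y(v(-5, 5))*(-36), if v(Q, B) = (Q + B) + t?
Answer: 161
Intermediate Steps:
t = -5/2 (t = 5*(-½) = -5/2 ≈ -2.5000)
v(Q, B) = -5/2 + B + Q (v(Q, B) = (Q + B) - 5/2 = (B + Q) - 5/2 = -5/2 + B + Q)
y(V) = 1 + V (y(V) = 4 + (-3 + V) = 1 + V)
107 + y(v(-5, 5))*(-36) = 107 + (1 + (-5/2 + 5 - 5))*(-36) = 107 + (1 - 5/2)*(-36) = 107 - 3/2*(-36) = 107 + 54 = 161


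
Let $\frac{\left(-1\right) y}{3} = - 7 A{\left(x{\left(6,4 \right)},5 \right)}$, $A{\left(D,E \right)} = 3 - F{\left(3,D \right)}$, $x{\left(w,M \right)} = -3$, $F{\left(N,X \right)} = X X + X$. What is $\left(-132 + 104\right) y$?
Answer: $1764$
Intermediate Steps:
$F{\left(N,X \right)} = X + X^{2}$ ($F{\left(N,X \right)} = X^{2} + X = X + X^{2}$)
$A{\left(D,E \right)} = 3 - D \left(1 + D\right)$
$y = -63$ ($y = - 3 \left(- 7 \left(3 - - 3 \left(1 - 3\right)\right)\right) = - 3 \left(- 7 \left(3 - \left(-3\right) \left(-2\right)\right)\right) = - 3 \left(- 7 \left(3 - 6\right)\right) = - 3 \left(\left(-7\right) \left(-3\right)\right) = \left(-3\right) 21 = -63$)
$\left(-132 + 104\right) y = \left(-132 + 104\right) \left(-63\right) = \left(-28\right) \left(-63\right) = 1764$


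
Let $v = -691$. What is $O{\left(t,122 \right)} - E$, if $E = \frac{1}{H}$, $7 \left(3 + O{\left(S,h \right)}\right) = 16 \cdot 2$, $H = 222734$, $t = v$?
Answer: $\frac{2450067}{1559138} \approx 1.5714$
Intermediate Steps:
$t = -691$
$O{\left(S,h \right)} = \frac{11}{7}$ ($O{\left(S,h \right)} = -3 + \frac{16 \cdot 2}{7} = -3 + \frac{1}{7} \cdot 32 = -3 + \frac{32}{7} = \frac{11}{7}$)
$E = \frac{1}{222734} \approx 4.4897 \cdot 10^{-6}$
$O{\left(t,122 \right)} - E = \frac{11}{7} - \frac{1}{222734} = \frac{2450067}{1559138}$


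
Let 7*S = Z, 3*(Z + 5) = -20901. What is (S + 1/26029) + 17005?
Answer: 416698262/26029 ≈ 16009.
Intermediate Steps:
Z = -6972 (Z = -5 + (⅓)*(-20901) = -5 - 6967 = -6972)
S = -996 (S = (⅐)*(-6972) = -996)
(S + 1/26029) + 17005 = (-996 + 1/26029) + 17005 = -25924883/26029 + 17005 = 416698262/26029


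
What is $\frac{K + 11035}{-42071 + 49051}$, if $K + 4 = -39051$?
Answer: $- \frac{1401}{349} \approx -4.0143$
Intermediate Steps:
$K = -39055$ ($K = -4 - 39051 = -39055$)
$\frac{K + 11035}{-42071 + 49051} = \frac{-39055 + 11035}{-42071 + 49051} = - \frac{28020}{6980} = \left(-28020\right) \frac{1}{6980} = - \frac{1401}{349}$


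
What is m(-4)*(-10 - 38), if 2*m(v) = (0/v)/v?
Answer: 0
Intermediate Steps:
m(v) = 0 (m(v) = ((0/v)/v)/2 = (0/v)/2 = (½)*0 = 0)
m(-4)*(-10 - 38) = 0*(-10 - 38) = 0*(-48) = 0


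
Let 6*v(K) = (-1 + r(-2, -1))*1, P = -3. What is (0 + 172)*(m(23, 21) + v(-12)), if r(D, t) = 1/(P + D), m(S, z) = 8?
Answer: 6708/5 ≈ 1341.6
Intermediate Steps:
r(D, t) = 1/(-3 + D)
v(K) = -⅕ (v(K) = ((-1 + 1/(-3 - 2))*1)/6 = ((-1 + 1/(-5))*1)/6 = ((-1 - ⅕)*1)/6 = (-6/5*1)/6 = (⅙)*(-6/5) = -⅕)
(0 + 172)*(m(23, 21) + v(-12)) = (0 + 172)*(8 - ⅕) = 172*(39/5) = 6708/5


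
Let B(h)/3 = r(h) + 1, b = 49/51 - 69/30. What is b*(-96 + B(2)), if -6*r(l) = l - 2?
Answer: 21173/170 ≈ 124.55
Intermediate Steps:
r(l) = ⅓ - l/6 (r(l) = -(l - 2)/6 = -(-2 + l)/6 = ⅓ - l/6)
b = -683/510 (b = 49*(1/51) - 69*1/30 = 49/51 - 23/10 = -683/510 ≈ -1.3392)
B(h) = 4 - h/2 (B(h) = 3*((⅓ - h/6) + 1) = 3*(4/3 - h/6) = 4 - h/2)
b*(-96 + B(2)) = -683*(-96 + (4 - ½*2))/510 = -683*(-96 + (4 - 1))/510 = -683*(-96 + 3)/510 = -683/510*(-93) = 21173/170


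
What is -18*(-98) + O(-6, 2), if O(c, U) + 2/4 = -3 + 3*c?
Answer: 3485/2 ≈ 1742.5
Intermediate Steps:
O(c, U) = -7/2 + 3*c (O(c, U) = -1/2 + (-3 + 3*c) = -7/2 + 3*c)
-18*(-98) + O(-6, 2) = -18*(-98) + (-7/2 + 3*(-6)) = 1764 + (-7/2 - 18) = 1764 - 43/2 = 3485/2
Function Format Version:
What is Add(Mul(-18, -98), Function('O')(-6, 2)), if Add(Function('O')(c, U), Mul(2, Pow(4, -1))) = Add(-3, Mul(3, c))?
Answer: Rational(3485, 2) ≈ 1742.5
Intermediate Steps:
Function('O')(c, U) = Add(Rational(-7, 2), Mul(3, c)) (Function('O')(c, U) = Add(Rational(-1, 2), Add(-3, Mul(3, c))) = Add(Rational(-7, 2), Mul(3, c)))
Add(Mul(-18, -98), Function('O')(-6, 2)) = Add(Mul(-18, -98), Add(Rational(-7, 2), Mul(3, -6))) = Add(1764, Add(Rational(-7, 2), -18)) = Add(1764, Rational(-43, 2)) = Rational(3485, 2)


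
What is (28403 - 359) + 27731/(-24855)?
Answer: 697005889/24855 ≈ 28043.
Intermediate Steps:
(28403 - 359) + 27731/(-24855) = 28044 + 27731*(-1/24855) = 28044 - 27731/24855 = 697005889/24855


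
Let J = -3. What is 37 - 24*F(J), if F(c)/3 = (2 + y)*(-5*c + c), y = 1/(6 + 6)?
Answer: -1763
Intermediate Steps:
y = 1/12 ≈ 0.083333
F(c) = -25*c (F(c) = 3*((2 + 1/12)*(-5*c + c)) = 3*(25*(-4*c)/12) = 3*(-25*c/3) = -25*c)
37 - 24*F(J) = 37 - (-600)*(-3) = 37 - 24*75 = 37 - 1800 = -1763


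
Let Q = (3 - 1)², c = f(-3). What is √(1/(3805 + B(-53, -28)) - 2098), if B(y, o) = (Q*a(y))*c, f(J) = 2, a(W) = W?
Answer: I*√489440253/483 ≈ 45.804*I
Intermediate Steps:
c = 2
Q = 4 (Q = 2² = 4)
B(y, o) = 8*y (B(y, o) = (4*y)*2 = 8*y)
√(1/(3805 + B(-53, -28)) - 2098) = √(1/(3805 + 8*(-53)) - 2098) = √(1/(3805 - 424) - 2098) = √(1/3381 - 2098) = √(-7093337/3381) = I*√489440253/483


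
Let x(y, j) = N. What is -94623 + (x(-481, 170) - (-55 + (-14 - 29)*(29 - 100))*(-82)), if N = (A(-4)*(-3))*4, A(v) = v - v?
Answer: 151213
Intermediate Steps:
A(v) = 0
N = 0 (N = (0*(-3))*4 = 0*4 = 0)
x(y, j) = 0
-94623 + (x(-481, 170) - (-55 + (-14 - 29)*(29 - 100))*(-82)) = -94623 + (0 - (-55 + (-14 - 29)*(29 - 100))*(-82)) = -94623 + (0 - (-55 - 43*(-71))*(-82)) = -94623 + (0 - (-55 + 3053)*(-82)) = -94623 + (0 - 2998*(-82)) = -94623 + (0 - 1*(-245836)) = -94623 + (0 + 245836) = -94623 + 245836 = 151213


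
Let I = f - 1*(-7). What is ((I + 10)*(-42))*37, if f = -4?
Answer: -20202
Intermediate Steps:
I = 3 (I = -4 - 1*(-7) = -4 + 7 = 3)
((I + 10)*(-42))*37 = ((3 + 10)*(-42))*37 = (13*(-42))*37 = -546*37 = -20202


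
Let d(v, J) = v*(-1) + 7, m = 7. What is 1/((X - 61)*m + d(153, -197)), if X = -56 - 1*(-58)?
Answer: -1/559 ≈ -0.0017889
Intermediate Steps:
X = 2 (X = -56 + 58 = 2)
d(v, J) = 7 - v (d(v, J) = -v + 7 = 7 - v)
1/((X - 61)*m + d(153, -197)) = 1/((2 - 61)*7 + (7 - 1*153)) = 1/(-59*7 + (7 - 153)) = 1/(-413 - 146) = 1/(-559) = -1/559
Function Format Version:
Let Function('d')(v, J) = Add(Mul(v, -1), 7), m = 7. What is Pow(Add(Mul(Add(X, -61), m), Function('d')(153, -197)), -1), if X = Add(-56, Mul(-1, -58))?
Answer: Rational(-1, 559) ≈ -0.0017889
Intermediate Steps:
X = 2 (X = Add(-56, 58) = 2)
Function('d')(v, J) = Add(7, Mul(-1, v)) (Function('d')(v, J) = Add(Mul(-1, v), 7) = Add(7, Mul(-1, v)))
Pow(Add(Mul(Add(X, -61), m), Function('d')(153, -197)), -1) = Pow(Add(Mul(Add(2, -61), 7), Add(7, Mul(-1, 153))), -1) = Pow(Add(Mul(-59, 7), Add(7, -153)), -1) = Pow(Add(-413, -146), -1) = Pow(-559, -1) = Rational(-1, 559)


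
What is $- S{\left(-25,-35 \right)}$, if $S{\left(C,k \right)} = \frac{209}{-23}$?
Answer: $\frac{209}{23} \approx 9.087$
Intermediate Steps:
$S{\left(C,k \right)} = - \frac{209}{23}$ ($S{\left(C,k \right)} = 209 \left(- \frac{1}{23}\right) = - \frac{209}{23}$)
$- S{\left(-25,-35 \right)} = \left(-1\right) \left(- \frac{209}{23}\right) = \frac{209}{23}$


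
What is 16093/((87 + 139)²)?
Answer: 16093/51076 ≈ 0.31508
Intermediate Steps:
16093/((87 + 139)²) = 16093/(226²) = 16093/51076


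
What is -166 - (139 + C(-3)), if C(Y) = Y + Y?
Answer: -299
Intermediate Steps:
C(Y) = 2*Y
-166 - (139 + C(-3)) = -166 - (139 + 2*(-3)) = -166 - (139 - 6) = -166 - 1*133 = -166 - 133 = -299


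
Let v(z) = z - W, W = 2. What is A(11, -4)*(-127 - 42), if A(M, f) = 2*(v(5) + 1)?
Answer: -1352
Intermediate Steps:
v(z) = -2 + z (v(z) = z - 1*2 = z - 2 = -2 + z)
A(M, f) = 8 (A(M, f) = 2*((-2 + 5) + 1) = 2*(3 + 1) = 2*4 = 8)
A(11, -4)*(-127 - 42) = 8*(-127 - 42) = 8*(-169) = -1352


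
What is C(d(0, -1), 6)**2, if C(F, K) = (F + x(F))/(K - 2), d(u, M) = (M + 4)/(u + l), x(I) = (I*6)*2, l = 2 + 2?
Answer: 1521/256 ≈ 5.9414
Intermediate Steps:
l = 4
x(I) = 12*I (x(I) = (6*I)*2 = 12*I)
d(u, M) = (4 + M)/(4 + u) (d(u, M) = (M + 4)/(u + 4) = (4 + M)/(4 + u))
C(F, K) = 13*F/(-2 + K) (C(F, K) = (F + 12*F)/(K - 2) = (13*F)/(-2 + K) = 13*F/(-2 + K))
C(d(0, -1), 6)**2 = (13*((4 - 1)/(4 + 0))/(-2 + 6))**2 = (13*(3/4)/4)**2 = (13*((1/4)*3)*(1/4))**2 = (13*(3/4)*(1/4))**2 = (39/16)**2 = 1521/256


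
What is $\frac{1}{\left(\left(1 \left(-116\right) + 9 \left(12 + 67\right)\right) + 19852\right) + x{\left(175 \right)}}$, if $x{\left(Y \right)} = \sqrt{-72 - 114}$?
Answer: $\frac{20447}{418079995} - \frac{i \sqrt{186}}{418079995} \approx 4.8907 \cdot 10^{-5} - 3.2621 \cdot 10^{-8} i$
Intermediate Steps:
$x{\left(Y \right)} = i \sqrt{186}$ ($x{\left(Y \right)} = \sqrt{-186} = i \sqrt{186}$)
$\frac{1}{\left(\left(1 \left(-116\right) + 9 \left(12 + 67\right)\right) + 19852\right) + x{\left(175 \right)}} = \frac{1}{\left(\left(1 \left(-116\right) + 9 \left(12 + 67\right)\right) + 19852\right) + i \sqrt{186}} = \frac{1}{\left(\left(-116 + 9 \cdot 79\right) + 19852\right) + i \sqrt{186}} = \frac{1}{\left(\left(-116 + 711\right) + 19852\right) + i \sqrt{186}} = \frac{1}{\left(595 + 19852\right) + i \sqrt{186}} = \frac{1}{20447 + i \sqrt{186}}$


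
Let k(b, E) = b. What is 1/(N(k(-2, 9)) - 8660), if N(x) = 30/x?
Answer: -1/8675 ≈ -0.00011527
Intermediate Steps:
1/(N(k(-2, 9)) - 8660) = 1/(30/(-2) - 8660) = 1/(30*(-1/2) - 8660) = 1/(-15 - 8660) = 1/(-8675) = -1/8675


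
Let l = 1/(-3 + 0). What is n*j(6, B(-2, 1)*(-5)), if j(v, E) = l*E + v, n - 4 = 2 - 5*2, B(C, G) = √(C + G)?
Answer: -24 - 20*I/3 ≈ -24.0 - 6.6667*I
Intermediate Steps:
n = -4 (n = 4 + (2 - 5*2) = 4 + (2 - 10) = 4 - 8 = -4)
l = -⅓ (l = 1/(-3) = -⅓ ≈ -0.33333)
j(v, E) = v - E/3 (j(v, E) = -E/3 + v = v - E/3)
n*j(6, B(-2, 1)*(-5)) = -4*(6 - √(-2 + 1)*(-5)/3) = -4*(6 - √(-1)*(-5)/3) = -4*(6 - I*(-5)/3) = -4*(6 - (-5)*I/3) = -4*(6 + 5*I/3) = -24 - 20*I/3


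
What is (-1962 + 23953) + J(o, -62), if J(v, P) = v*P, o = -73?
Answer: 26517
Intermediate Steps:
J(v, P) = P*v
(-1962 + 23953) + J(o, -62) = (-1962 + 23953) - 62*(-73) = 21991 + 4526 = 26517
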